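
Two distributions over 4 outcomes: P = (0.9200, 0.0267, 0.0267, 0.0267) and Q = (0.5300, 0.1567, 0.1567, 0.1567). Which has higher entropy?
Q

P is highly concentrated on one outcome (92%), making it nearly deterministic. Q spreads its mass more evenly (max 53%). The more spread-out distribution has higher entropy: H(P) ≈ 0.529 bits, H(Q) ≈ 1.742 bits.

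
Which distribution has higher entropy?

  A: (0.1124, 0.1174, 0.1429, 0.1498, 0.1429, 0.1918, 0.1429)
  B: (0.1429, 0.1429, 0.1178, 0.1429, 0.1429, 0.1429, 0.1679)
B

Both distributions are close to uniform, making this a harder comparison.

H(A) = 2.7877 bits
H(B) = 2.8010 bits

The distribution closer to uniform has higher entropy.
Answer: B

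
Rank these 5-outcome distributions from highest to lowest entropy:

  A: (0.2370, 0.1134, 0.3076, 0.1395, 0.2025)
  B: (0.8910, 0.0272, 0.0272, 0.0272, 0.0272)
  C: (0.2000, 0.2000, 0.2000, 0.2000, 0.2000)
C > A > B

Key insight: Entropy is maximized by uniform distributions and minimized by concentrated distributions.

- Uniform distributions have maximum entropy log₂(5) = 2.3219 bits
- The more "peaked" or concentrated a distribution, the lower its entropy

Entropies:
  H(A) = 2.2346 bits
  H(B) = 0.7149 bits
  H(C) = 2.3219 bits

Ranking: C > A > B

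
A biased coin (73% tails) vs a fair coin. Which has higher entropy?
Fair coin

The fair coin is uniform (p=0.5), maximizing binary entropy at 1 bit. The biased coin has H(0.73) ≈ 0.841 bits — its outcome is more predictable, so its entropy is lower.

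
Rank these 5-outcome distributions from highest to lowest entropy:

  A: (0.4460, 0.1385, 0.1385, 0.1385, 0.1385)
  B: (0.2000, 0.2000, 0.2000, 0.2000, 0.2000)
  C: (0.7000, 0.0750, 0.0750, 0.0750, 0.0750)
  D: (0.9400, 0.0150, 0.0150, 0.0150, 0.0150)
B > A > C > D

Key insight: Entropy is maximized by uniform distributions and minimized by concentrated distributions.

Entropies:
  H(A) = 2.0996 bits
  H(B) = 2.3219 bits
  H(C) = 1.4813 bits
  H(D) = 0.4474 bits

Ranking: B > A > C > D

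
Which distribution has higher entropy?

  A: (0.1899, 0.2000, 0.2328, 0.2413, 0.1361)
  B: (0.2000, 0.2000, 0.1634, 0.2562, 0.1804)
B

Both distributions are close to uniform, making this a harder comparison.

H(A) = 2.2955 bits
H(B) = 2.3049 bits

The distribution closer to uniform has higher entropy.
Answer: B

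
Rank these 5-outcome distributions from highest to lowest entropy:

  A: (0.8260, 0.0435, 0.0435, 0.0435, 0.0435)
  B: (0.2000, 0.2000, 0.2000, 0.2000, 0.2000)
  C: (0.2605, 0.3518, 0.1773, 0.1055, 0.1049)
B > C > A

Key insight: Entropy is maximized by uniform distributions and minimized by concentrated distributions.

- Uniform distributions have maximum entropy log₂(5) = 2.3219 bits
- The more "peaked" or concentrated a distribution, the lower its entropy

Entropies:
  H(A) = 1.0148 bits
  H(B) = 2.3219 bits
  H(C) = 2.1618 bits

Ranking: B > C > A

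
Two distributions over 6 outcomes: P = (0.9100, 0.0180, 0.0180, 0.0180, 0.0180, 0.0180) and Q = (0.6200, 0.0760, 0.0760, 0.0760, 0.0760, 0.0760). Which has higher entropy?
Q

P is highly concentrated on one outcome (91%), making it nearly deterministic. Q spreads its mass more evenly (max 62%). The more spread-out distribution has higher entropy: H(P) ≈ 0.645 bits, H(Q) ≈ 1.840 bits.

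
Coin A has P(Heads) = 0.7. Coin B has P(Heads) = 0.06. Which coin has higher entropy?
A

For binary distributions, entropy is maximized at p=0.5 and decreases as p moves toward 0 or 1.

H(A) = H(0.7) = 0.8813 bits
H(B) = H(0.06) = 0.3274 bits

Distribution A (p=0.7) is closer to uniform (p=0.5), so it has higher entropy.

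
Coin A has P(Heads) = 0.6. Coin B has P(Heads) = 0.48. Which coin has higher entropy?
B

For binary distributions, entropy is maximized at p=0.5 and decreases as p moves toward 0 or 1.

H(A) = H(0.6) = 0.9710 bits
H(B) = H(0.48) = 0.9988 bits

Distribution B (p=0.48) is closer to uniform (p=0.5), so it has higher entropy.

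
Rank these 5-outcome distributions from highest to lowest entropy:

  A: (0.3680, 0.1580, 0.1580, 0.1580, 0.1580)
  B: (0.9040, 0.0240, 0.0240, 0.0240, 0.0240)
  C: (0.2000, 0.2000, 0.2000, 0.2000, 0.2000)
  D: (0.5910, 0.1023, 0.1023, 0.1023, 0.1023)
C > A > D > B

Key insight: Entropy is maximized by uniform distributions and minimized by concentrated distributions.

Entropies:
  H(A) = 2.2131 bits
  H(B) = 0.6482 bits
  H(C) = 2.3219 bits
  H(D) = 1.7940 bits

Ranking: C > A > D > B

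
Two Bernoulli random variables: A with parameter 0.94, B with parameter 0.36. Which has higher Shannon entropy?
B

For binary distributions, entropy is maximized at p=0.5 and decreases as p moves toward 0 or 1.

H(A) = H(0.94) = 0.3274 bits
H(B) = H(0.36) = 0.9427 bits

Distribution B (p=0.36) is closer to uniform (p=0.5), so it has higher entropy.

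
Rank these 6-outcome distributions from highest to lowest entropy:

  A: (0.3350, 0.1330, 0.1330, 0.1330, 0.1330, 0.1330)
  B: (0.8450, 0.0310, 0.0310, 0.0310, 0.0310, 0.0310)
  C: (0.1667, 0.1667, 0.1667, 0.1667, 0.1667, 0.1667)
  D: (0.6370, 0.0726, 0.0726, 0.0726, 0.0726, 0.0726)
C > A > D > B

Key insight: Entropy is maximized by uniform distributions and minimized by concentrated distributions.

Entropies:
  H(A) = 2.4640 bits
  H(B) = 0.9821 bits
  H(C) = 2.5850 bits
  H(D) = 1.7880 bits

Ranking: C > A > D > B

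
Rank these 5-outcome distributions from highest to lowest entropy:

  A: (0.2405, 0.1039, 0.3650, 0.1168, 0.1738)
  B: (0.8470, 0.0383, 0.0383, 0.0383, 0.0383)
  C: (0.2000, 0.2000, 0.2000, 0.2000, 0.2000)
C > A > B

Key insight: Entropy is maximized by uniform distributions and minimized by concentrated distributions.

- Uniform distributions have maximum entropy log₂(5) = 2.3219 bits
- The more "peaked" or concentrated a distribution, the lower its entropy

Entropies:
  H(A) = 2.1652 bits
  H(B) = 0.9233 bits
  H(C) = 2.3219 bits

Ranking: C > A > B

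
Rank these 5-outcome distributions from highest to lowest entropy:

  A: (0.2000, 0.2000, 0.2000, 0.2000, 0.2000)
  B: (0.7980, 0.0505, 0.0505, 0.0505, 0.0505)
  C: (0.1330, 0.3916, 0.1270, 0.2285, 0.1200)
A > C > B

Key insight: Entropy is maximized by uniform distributions and minimized by concentrated distributions.

- Uniform distributions have maximum entropy log₂(5) = 2.3219 bits
- The more "peaked" or concentrated a distribution, the lower its entropy

Entropies:
  H(A) = 2.3219 bits
  H(B) = 1.1299 bits
  H(C) = 2.1484 bits

Ranking: A > C > B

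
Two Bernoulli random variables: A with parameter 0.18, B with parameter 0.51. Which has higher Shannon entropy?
B

For binary distributions, entropy is maximized at p=0.5 and decreases as p moves toward 0 or 1.

H(A) = H(0.18) = 0.6801 bits
H(B) = H(0.51) = 0.9997 bits

Distribution B (p=0.51) is closer to uniform (p=0.5), so it has higher entropy.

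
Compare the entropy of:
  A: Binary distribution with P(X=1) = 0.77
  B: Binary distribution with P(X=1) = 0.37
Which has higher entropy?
B

For binary distributions, entropy is maximized at p=0.5 and decreases as p moves toward 0 or 1.

H(A) = H(0.77) = 0.7780 bits
H(B) = H(0.37) = 0.9507 bits

Distribution B (p=0.37) is closer to uniform (p=0.5), so it has higher entropy.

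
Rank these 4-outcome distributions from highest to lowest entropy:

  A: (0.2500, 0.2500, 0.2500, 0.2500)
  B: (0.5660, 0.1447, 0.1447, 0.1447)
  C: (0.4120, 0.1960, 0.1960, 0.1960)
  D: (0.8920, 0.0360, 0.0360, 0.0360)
A > C > B > D

Key insight: Entropy is maximized by uniform distributions and minimized by concentrated distributions.

Entropies:
  H(A) = 2.0000 bits
  H(B) = 1.6753 bits
  H(C) = 1.9095 bits
  H(D) = 0.6650 bits

Ranking: A > C > B > D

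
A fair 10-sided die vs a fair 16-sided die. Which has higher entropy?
16-sided die

Both are uniform distributions; for uniform over n outcomes, H = log₂(n). H(10-sided) = log₂(10) = 3.322 bits and H(16-sided) = log₂(16) = 4.000 bits. More outcomes in a uniform distribution means higher entropy.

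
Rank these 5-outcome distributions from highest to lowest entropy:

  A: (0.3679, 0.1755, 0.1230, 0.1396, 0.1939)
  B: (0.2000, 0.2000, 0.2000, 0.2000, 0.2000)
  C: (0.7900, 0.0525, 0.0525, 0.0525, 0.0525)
B > A > C

Key insight: Entropy is maximized by uniform distributions and minimized by concentrated distributions.

- Uniform distributions have maximum entropy log₂(5) = 2.3219 bits
- The more "peaked" or concentrated a distribution, the lower its entropy

Entropies:
  H(A) = 2.1987 bits
  H(B) = 2.3219 bits
  H(C) = 1.1615 bits

Ranking: B > A > C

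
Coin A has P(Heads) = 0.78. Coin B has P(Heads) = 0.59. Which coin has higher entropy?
B

For binary distributions, entropy is maximized at p=0.5 and decreases as p moves toward 0 or 1.

H(A) = H(0.78) = 0.7602 bits
H(B) = H(0.59) = 0.9765 bits

Distribution B (p=0.59) is closer to uniform (p=0.5), so it has higher entropy.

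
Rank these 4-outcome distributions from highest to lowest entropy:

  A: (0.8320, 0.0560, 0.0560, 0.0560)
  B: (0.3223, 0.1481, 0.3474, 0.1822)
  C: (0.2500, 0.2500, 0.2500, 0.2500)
C > B > A

Key insight: Entropy is maximized by uniform distributions and minimized by concentrated distributions.

- Uniform distributions have maximum entropy log₂(4) = 2.0000 bits
- The more "peaked" or concentrated a distribution, the lower its entropy

Entropies:
  H(A) = 0.9194 bits
  H(B) = 1.9120 bits
  H(C) = 2.0000 bits

Ranking: C > B > A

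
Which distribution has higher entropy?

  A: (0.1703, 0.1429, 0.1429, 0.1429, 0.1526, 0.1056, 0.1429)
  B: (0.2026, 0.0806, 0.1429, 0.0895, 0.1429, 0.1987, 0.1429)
A

Both distributions are close to uniform, making this a harder comparison.

H(A) = 2.7956 bits
H(B) = 2.7376 bits

The distribution closer to uniform has higher entropy.
Answer: A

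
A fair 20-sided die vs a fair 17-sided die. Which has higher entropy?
20-sided die

Both are uniform distributions; for uniform over n outcomes, H = log₂(n). H(20-sided) = log₂(20) = 4.322 bits and H(17-sided) = log₂(17) = 4.087 bits. More outcomes in a uniform distribution means higher entropy.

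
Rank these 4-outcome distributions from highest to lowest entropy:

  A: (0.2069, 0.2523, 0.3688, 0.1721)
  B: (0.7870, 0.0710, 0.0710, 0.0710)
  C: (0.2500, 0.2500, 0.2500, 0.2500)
C > A > B

Key insight: Entropy is maximized by uniform distributions and minimized by concentrated distributions.

- Uniform distributions have maximum entropy log₂(4) = 2.0000 bits
- The more "peaked" or concentrated a distribution, the lower its entropy

Entropies:
  H(A) = 1.9391 bits
  H(B) = 1.0848 bits
  H(C) = 2.0000 bits

Ranking: C > A > B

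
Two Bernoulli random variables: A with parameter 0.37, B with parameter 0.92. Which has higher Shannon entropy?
A

For binary distributions, entropy is maximized at p=0.5 and decreases as p moves toward 0 or 1.

H(A) = H(0.37) = 0.9507 bits
H(B) = H(0.92) = 0.4022 bits

Distribution A (p=0.37) is closer to uniform (p=0.5), so it has higher entropy.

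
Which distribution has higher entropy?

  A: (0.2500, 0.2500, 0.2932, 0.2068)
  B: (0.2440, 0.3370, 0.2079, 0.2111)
A

Both distributions are close to uniform, making this a harder comparison.

H(A) = 1.9892 bits
H(B) = 1.9702 bits

The distribution closer to uniform has higher entropy.
Answer: A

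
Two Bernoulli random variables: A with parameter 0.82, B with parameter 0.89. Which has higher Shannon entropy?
A

For binary distributions, entropy is maximized at p=0.5 and decreases as p moves toward 0 or 1.

H(A) = H(0.82) = 0.6801 bits
H(B) = H(0.89) = 0.4999 bits

Distribution A (p=0.82) is closer to uniform (p=0.5), so it has higher entropy.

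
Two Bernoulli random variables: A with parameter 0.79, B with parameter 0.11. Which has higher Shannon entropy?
A

For binary distributions, entropy is maximized at p=0.5 and decreases as p moves toward 0 or 1.

H(A) = H(0.79) = 0.7415 bits
H(B) = H(0.11) = 0.4999 bits

Distribution A (p=0.79) is closer to uniform (p=0.5), so it has higher entropy.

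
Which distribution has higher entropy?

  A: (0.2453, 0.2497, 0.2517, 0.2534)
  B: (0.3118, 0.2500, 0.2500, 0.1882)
A

Both distributions are close to uniform, making this a harder comparison.

H(A) = 1.9999 bits
H(B) = 1.9777 bits

The distribution closer to uniform has higher entropy.
Answer: A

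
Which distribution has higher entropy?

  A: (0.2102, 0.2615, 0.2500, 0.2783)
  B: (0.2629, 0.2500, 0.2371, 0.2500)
B

Both distributions are close to uniform, making this a harder comparison.

H(A) = 1.9926 bits
H(B) = 1.9990 bits

The distribution closer to uniform has higher entropy.
Answer: B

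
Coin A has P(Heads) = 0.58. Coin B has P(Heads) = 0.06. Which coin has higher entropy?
A

For binary distributions, entropy is maximized at p=0.5 and decreases as p moves toward 0 or 1.

H(A) = H(0.58) = 0.9815 bits
H(B) = H(0.06) = 0.3274 bits

Distribution A (p=0.58) is closer to uniform (p=0.5), so it has higher entropy.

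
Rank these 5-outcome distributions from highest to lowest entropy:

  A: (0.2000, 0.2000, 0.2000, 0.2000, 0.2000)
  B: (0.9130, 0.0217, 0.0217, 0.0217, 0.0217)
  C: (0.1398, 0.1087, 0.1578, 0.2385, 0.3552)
A > C > B

Key insight: Entropy is maximized by uniform distributions and minimized by concentrated distributions.

- Uniform distributions have maximum entropy log₂(5) = 2.3219 bits
- The more "peaked" or concentrated a distribution, the lower its entropy

Entropies:
  H(A) = 2.3219 bits
  H(B) = 0.6004 bits
  H(C) = 2.1889 bits

Ranking: A > C > B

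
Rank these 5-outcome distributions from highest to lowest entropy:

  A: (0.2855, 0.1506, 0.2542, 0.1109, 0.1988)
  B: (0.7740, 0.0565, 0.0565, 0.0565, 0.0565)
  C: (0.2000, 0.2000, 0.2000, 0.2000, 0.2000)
C > A > B

Key insight: Entropy is maximized by uniform distributions and minimized by concentrated distributions.

- Uniform distributions have maximum entropy log₂(5) = 2.3219 bits
- The more "peaked" or concentrated a distribution, the lower its entropy

Entropies:
  H(A) = 2.2452 bits
  H(B) = 1.2230 bits
  H(C) = 2.3219 bits

Ranking: C > A > B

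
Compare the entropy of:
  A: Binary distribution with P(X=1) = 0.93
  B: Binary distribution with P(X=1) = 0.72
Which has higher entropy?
B

For binary distributions, entropy is maximized at p=0.5 and decreases as p moves toward 0 or 1.

H(A) = H(0.93) = 0.3659 bits
H(B) = H(0.72) = 0.8555 bits

Distribution B (p=0.72) is closer to uniform (p=0.5), so it has higher entropy.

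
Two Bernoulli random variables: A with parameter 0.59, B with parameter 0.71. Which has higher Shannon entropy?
A

For binary distributions, entropy is maximized at p=0.5 and decreases as p moves toward 0 or 1.

H(A) = H(0.59) = 0.9765 bits
H(B) = H(0.71) = 0.8687 bits

Distribution A (p=0.59) is closer to uniform (p=0.5), so it has higher entropy.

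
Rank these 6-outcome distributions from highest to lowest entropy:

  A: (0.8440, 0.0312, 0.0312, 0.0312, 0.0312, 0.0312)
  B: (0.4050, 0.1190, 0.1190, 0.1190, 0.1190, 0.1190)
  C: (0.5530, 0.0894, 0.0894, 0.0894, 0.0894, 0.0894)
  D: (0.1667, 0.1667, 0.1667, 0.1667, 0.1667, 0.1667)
D > B > C > A

Key insight: Entropy is maximized by uniform distributions and minimized by concentrated distributions.

Entropies:
  H(A) = 0.9869 bits
  H(B) = 2.3553 bits
  H(C) = 2.0298 bits
  H(D) = 2.5850 bits

Ranking: D > B > C > A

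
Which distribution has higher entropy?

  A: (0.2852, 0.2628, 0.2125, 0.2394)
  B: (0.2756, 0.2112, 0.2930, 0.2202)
A

Both distributions are close to uniform, making this a harder comparison.

H(A) = 1.9915 bits
H(B) = 1.9859 bits

The distribution closer to uniform has higher entropy.
Answer: A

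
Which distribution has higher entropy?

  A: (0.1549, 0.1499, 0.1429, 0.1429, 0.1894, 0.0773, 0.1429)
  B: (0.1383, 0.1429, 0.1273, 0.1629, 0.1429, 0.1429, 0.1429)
B

Both distributions are close to uniform, making this a harder comparison.

H(A) = 2.7704 bits
H(B) = 2.8040 bits

The distribution closer to uniform has higher entropy.
Answer: B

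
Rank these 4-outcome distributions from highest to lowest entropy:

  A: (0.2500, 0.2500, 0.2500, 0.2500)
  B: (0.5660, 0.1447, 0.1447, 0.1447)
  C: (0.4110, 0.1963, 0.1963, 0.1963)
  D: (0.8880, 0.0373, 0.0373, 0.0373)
A > C > B > D

Key insight: Entropy is maximized by uniform distributions and minimized by concentrated distributions.

Entropies:
  H(A) = 2.0000 bits
  H(B) = 1.6753 bits
  H(C) = 1.9106 bits
  H(D) = 0.6834 bits

Ranking: A > C > B > D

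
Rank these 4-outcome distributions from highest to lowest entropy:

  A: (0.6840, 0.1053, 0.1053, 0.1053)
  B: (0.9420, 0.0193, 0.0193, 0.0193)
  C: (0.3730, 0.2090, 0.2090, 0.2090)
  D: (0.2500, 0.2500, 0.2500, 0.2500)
D > C > A > B

Key insight: Entropy is maximized by uniform distributions and minimized by concentrated distributions.

Entropies:
  H(A) = 1.4008 bits
  H(B) = 0.4114 bits
  H(C) = 1.9467 bits
  H(D) = 2.0000 bits

Ranking: D > C > A > B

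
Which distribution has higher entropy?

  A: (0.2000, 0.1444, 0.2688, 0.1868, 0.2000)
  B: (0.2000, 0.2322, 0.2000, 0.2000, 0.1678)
B

Both distributions are close to uniform, making this a harder comparison.

H(A) = 2.2935 bits
H(B) = 2.3144 bits

The distribution closer to uniform has higher entropy.
Answer: B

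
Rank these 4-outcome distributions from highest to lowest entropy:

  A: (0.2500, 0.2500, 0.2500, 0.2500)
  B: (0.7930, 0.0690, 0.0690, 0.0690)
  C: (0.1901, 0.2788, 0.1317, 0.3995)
A > C > B

Key insight: Entropy is maximized by uniform distributions and minimized by concentrated distributions.

- Uniform distributions have maximum entropy log₂(4) = 2.0000 bits
- The more "peaked" or concentrated a distribution, the lower its entropy

Entropies:
  H(A) = 2.0000 bits
  H(B) = 1.0638 bits
  H(C) = 1.8830 bits

Ranking: A > C > B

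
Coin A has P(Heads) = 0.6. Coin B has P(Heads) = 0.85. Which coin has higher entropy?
A

For binary distributions, entropy is maximized at p=0.5 and decreases as p moves toward 0 or 1.

H(A) = H(0.6) = 0.9710 bits
H(B) = H(0.85) = 0.6098 bits

Distribution A (p=0.6) is closer to uniform (p=0.5), so it has higher entropy.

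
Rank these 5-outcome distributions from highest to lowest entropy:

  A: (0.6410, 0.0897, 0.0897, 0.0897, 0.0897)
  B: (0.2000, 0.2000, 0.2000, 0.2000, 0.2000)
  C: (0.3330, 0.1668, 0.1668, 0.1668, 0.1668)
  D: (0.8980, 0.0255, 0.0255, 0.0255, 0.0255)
B > C > A > D

Key insight: Entropy is maximized by uniform distributions and minimized by concentrated distributions.

Entropies:
  H(A) = 1.6598 bits
  H(B) = 2.3219 bits
  H(C) = 2.2520 bits
  H(D) = 0.6793 bits

Ranking: B > C > A > D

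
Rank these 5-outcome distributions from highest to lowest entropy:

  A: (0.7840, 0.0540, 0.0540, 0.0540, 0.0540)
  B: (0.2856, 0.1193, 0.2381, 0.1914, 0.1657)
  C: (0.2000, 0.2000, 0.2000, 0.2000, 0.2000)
C > B > A

Key insight: Entropy is maximized by uniform distributions and minimized by concentrated distributions.

- Uniform distributions have maximum entropy log₂(5) = 2.3219 bits
- The more "peaked" or concentrated a distribution, the lower its entropy

Entropies:
  H(A) = 1.1848 bits
  H(B) = 2.2614 bits
  H(C) = 2.3219 bits

Ranking: C > B > A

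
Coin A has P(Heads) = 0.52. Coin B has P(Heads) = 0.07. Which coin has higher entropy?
A

For binary distributions, entropy is maximized at p=0.5 and decreases as p moves toward 0 or 1.

H(A) = H(0.52) = 0.9988 bits
H(B) = H(0.07) = 0.3659 bits

Distribution A (p=0.52) is closer to uniform (p=0.5), so it has higher entropy.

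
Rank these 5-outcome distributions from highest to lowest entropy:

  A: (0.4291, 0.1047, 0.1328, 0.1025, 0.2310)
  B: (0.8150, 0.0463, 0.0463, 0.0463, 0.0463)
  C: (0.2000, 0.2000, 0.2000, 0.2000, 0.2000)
C > A > B

Key insight: Entropy is maximized by uniform distributions and minimized by concentrated distributions.

- Uniform distributions have maximum entropy log₂(5) = 2.3219 bits
- The more "peaked" or concentrated a distribution, the lower its entropy

Entropies:
  H(A) = 2.0764 bits
  H(B) = 1.0609 bits
  H(C) = 2.3219 bits

Ranking: C > A > B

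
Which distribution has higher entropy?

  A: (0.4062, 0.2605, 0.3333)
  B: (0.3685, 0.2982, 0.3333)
B

Both distributions are close to uniform, making this a harder comparison.

H(A) = 1.5618 bits
H(B) = 1.5796 bits

The distribution closer to uniform has higher entropy.
Answer: B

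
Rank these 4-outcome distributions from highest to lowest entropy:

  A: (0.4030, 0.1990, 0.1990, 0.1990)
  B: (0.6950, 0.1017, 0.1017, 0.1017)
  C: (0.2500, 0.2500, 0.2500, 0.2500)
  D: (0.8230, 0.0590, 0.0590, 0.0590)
C > A > B > D

Key insight: Entropy is maximized by uniform distributions and minimized by concentrated distributions.

Entropies:
  H(A) = 1.9189 bits
  H(B) = 1.3707 bits
  H(C) = 2.0000 bits
  H(D) = 0.9540 bits

Ranking: C > A > B > D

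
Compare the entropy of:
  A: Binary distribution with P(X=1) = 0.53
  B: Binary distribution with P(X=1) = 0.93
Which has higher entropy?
A

For binary distributions, entropy is maximized at p=0.5 and decreases as p moves toward 0 or 1.

H(A) = H(0.53) = 0.9974 bits
H(B) = H(0.93) = 0.3659 bits

Distribution A (p=0.53) is closer to uniform (p=0.5), so it has higher entropy.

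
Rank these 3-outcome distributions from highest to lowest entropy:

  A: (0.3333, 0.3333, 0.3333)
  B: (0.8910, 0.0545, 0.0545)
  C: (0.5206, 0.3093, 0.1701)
A > C > B

Key insight: Entropy is maximized by uniform distributions and minimized by concentrated distributions.

- Uniform distributions have maximum entropy log₂(3) = 1.5850 bits
- The more "peaked" or concentrated a distribution, the lower its entropy

Entropies:
  H(A) = 1.5850 bits
  H(B) = 0.6059 bits
  H(C) = 1.4485 bits

Ranking: A > C > B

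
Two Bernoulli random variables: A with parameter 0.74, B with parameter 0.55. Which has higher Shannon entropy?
B

For binary distributions, entropy is maximized at p=0.5 and decreases as p moves toward 0 or 1.

H(A) = H(0.74) = 0.8267 bits
H(B) = H(0.55) = 0.9928 bits

Distribution B (p=0.55) is closer to uniform (p=0.5), so it has higher entropy.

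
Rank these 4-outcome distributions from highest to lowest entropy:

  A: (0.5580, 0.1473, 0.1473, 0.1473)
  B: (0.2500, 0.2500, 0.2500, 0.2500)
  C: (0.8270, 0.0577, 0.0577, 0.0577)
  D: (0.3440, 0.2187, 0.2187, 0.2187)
B > D > A > C

Key insight: Entropy is maximized by uniform distributions and minimized by concentrated distributions.

Entropies:
  H(A) = 1.6908 bits
  H(B) = 2.0000 bits
  H(C) = 0.9387 bits
  H(D) = 1.9683 bits

Ranking: B > D > A > C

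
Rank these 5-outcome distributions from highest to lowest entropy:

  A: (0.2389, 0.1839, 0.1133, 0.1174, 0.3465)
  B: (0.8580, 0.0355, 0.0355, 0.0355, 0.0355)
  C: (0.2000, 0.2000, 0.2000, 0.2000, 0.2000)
C > A > B

Key insight: Entropy is maximized by uniform distributions and minimized by concentrated distributions.

- Uniform distributions have maximum entropy log₂(5) = 2.3219 bits
- The more "peaked" or concentrated a distribution, the lower its entropy

Entropies:
  H(A) = 2.1914 bits
  H(B) = 0.8735 bits
  H(C) = 2.3219 bits

Ranking: C > A > B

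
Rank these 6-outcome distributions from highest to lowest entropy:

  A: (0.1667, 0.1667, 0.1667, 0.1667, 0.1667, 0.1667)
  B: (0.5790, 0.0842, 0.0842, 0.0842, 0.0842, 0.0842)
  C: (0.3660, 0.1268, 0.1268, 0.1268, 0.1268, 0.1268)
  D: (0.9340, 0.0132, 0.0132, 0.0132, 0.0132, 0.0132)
A > C > B > D

Key insight: Entropy is maximized by uniform distributions and minimized by concentrated distributions.

Entropies:
  H(A) = 2.5850 bits
  H(B) = 1.9594 bits
  H(C) = 2.4197 bits
  H(D) = 0.5041 bits

Ranking: A > C > B > D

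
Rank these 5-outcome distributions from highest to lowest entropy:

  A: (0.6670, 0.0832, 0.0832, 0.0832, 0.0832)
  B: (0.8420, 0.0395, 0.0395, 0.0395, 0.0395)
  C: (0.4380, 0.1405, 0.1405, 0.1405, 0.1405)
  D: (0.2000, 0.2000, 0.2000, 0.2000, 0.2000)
D > C > A > B

Key insight: Entropy is maximized by uniform distributions and minimized by concentrated distributions.

Entropies:
  H(A) = 1.5840 bits
  H(B) = 0.9455 bits
  H(C) = 2.1129 bits
  H(D) = 2.3219 bits

Ranking: D > C > A > B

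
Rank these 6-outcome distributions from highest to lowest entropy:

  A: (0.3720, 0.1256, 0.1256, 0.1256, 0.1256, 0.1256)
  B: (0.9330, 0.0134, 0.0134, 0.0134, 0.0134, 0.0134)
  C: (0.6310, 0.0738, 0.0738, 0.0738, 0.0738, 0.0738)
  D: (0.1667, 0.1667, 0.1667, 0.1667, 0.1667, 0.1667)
D > A > C > B

Key insight: Entropy is maximized by uniform distributions and minimized by concentrated distributions.

Entropies:
  H(A) = 2.4104 bits
  H(B) = 0.5102 bits
  H(C) = 1.8067 bits
  H(D) = 2.5850 bits

Ranking: D > A > C > B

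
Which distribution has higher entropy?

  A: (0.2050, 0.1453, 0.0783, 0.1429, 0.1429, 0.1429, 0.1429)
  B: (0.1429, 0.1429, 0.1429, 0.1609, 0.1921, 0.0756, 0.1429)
B

Both distributions are close to uniform, making this a harder comparison.

H(A) = 2.7650 bits
H(B) = 2.7671 bits

The distribution closer to uniform has higher entropy.
Answer: B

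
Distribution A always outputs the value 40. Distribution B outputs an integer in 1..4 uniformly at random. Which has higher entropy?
B

A is deterministic, so H(A) = 0. B is uniform over 4 outcomes, so H(B) = log₂(4) = 2.000 bits. Any distribution with genuine randomness has higher entropy than a deterministic one.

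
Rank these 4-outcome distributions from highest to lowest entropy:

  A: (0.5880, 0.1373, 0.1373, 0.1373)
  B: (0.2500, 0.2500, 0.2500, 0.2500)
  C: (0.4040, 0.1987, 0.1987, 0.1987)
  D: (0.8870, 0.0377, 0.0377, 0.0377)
B > C > A > D

Key insight: Entropy is maximized by uniform distributions and minimized by concentrated distributions.

Entropies:
  H(A) = 1.6305 bits
  H(B) = 2.0000 bits
  H(C) = 1.9179 bits
  H(D) = 0.6880 bits

Ranking: B > C > A > D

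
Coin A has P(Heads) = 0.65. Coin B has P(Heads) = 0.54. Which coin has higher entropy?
B

For binary distributions, entropy is maximized at p=0.5 and decreases as p moves toward 0 or 1.

H(A) = H(0.65) = 0.9341 bits
H(B) = H(0.54) = 0.9954 bits

Distribution B (p=0.54) is closer to uniform (p=0.5), so it has higher entropy.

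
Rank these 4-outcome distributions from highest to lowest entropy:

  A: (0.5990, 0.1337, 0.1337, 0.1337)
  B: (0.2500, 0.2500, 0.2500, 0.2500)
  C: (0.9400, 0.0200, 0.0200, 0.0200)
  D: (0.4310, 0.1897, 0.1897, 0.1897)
B > D > A > C

Key insight: Entropy is maximized by uniform distributions and minimized by concentrated distributions.

Entropies:
  H(A) = 1.6071 bits
  H(B) = 2.0000 bits
  H(C) = 0.4225 bits
  H(D) = 1.8881 bits

Ranking: B > D > A > C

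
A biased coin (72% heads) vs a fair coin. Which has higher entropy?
Fair coin

The fair coin is uniform (p=0.5), maximizing binary entropy at 1 bit. The biased coin has H(0.72) ≈ 0.855 bits — its outcome is more predictable, so its entropy is lower.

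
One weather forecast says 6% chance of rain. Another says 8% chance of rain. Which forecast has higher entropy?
8% forecast

Treat each forecast as a Bernoulli distribution. Binary entropy is maximized at p=0.5 and falls off symmetrically toward 0 or 1. The 8% forecast is closer to 50%, so it is more uncertain. H(6%) ≈ 0.327 bits, H(8%) ≈ 0.402 bits.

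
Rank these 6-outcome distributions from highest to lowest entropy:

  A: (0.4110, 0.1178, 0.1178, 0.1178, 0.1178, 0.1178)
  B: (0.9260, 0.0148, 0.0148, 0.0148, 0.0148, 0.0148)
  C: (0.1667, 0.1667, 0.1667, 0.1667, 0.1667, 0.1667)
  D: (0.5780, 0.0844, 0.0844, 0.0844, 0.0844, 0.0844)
C > A > D > B

Key insight: Entropy is maximized by uniform distributions and minimized by concentrated distributions.

Entropies:
  H(A) = 2.3446 bits
  H(B) = 0.5525 bits
  H(C) = 2.5850 bits
  H(D) = 1.9622 bits

Ranking: C > A > D > B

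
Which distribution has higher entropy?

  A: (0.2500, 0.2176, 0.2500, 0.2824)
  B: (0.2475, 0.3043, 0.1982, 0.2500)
A

Both distributions are close to uniform, making this a harder comparison.

H(A) = 1.9939 bits
H(B) = 1.9837 bits

The distribution closer to uniform has higher entropy.
Answer: A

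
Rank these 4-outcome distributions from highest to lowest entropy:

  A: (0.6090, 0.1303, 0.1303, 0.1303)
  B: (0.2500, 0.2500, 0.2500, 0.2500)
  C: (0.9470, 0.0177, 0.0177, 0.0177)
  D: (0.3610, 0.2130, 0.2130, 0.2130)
B > D > A > C

Key insight: Entropy is maximized by uniform distributions and minimized by concentrated distributions.

Entropies:
  H(A) = 1.5852 bits
  H(B) = 2.0000 bits
  H(C) = 0.3830 bits
  H(D) = 1.9563 bits

Ranking: B > D > A > C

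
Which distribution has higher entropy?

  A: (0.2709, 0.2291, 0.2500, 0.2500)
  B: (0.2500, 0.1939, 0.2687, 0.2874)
A

Both distributions are close to uniform, making this a harder comparison.

H(A) = 1.9975 bits
H(B) = 1.9853 bits

The distribution closer to uniform has higher entropy.
Answer: A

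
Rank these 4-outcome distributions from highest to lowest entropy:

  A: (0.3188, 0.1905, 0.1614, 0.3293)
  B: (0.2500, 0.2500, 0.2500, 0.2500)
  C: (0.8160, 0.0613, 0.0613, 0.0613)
B > A > C

Key insight: Entropy is maximized by uniform distributions and minimized by concentrated distributions.

- Uniform distributions have maximum entropy log₂(4) = 2.0000 bits
- The more "peaked" or concentrated a distribution, the lower its entropy

Entropies:
  H(A) = 1.9339 bits
  H(B) = 2.0000 bits
  H(C) = 0.9804 bits

Ranking: B > A > C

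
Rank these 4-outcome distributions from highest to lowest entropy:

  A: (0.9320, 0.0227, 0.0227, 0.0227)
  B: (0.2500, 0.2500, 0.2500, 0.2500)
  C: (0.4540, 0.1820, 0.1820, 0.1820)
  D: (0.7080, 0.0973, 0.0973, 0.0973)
B > C > D > A

Key insight: Entropy is maximized by uniform distributions and minimized by concentrated distributions.

Entropies:
  H(A) = 0.4662 bits
  H(B) = 2.0000 bits
  H(C) = 1.8593 bits
  H(D) = 1.3341 bits

Ranking: B > C > D > A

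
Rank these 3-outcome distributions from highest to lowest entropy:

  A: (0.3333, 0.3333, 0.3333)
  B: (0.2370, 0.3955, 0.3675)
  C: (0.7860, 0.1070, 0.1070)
A > B > C

Key insight: Entropy is maximized by uniform distributions and minimized by concentrated distributions.

- Uniform distributions have maximum entropy log₂(3) = 1.5850 bits
- The more "peaked" or concentrated a distribution, the lower its entropy

Entropies:
  H(A) = 1.5850 bits
  H(B) = 1.5523 bits
  H(C) = 0.9631 bits

Ranking: A > B > C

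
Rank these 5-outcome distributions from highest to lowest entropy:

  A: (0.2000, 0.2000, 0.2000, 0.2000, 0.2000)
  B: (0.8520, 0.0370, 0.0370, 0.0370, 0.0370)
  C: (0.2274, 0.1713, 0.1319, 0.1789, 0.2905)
A > C > B

Key insight: Entropy is maximized by uniform distributions and minimized by concentrated distributions.

- Uniform distributions have maximum entropy log₂(5) = 2.3219 bits
- The more "peaked" or concentrated a distribution, the lower its entropy

Entropies:
  H(A) = 2.3219 bits
  H(B) = 0.9008 bits
  H(C) = 2.2696 bits

Ranking: A > C > B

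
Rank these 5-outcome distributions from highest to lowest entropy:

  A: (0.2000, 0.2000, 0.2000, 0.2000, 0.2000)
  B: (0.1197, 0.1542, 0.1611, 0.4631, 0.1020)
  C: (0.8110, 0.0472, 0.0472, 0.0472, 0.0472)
A > B > C

Key insight: Entropy is maximized by uniform distributions and minimized by concentrated distributions.

- Uniform distributions have maximum entropy log₂(5) = 2.3219 bits
- The more "peaked" or concentrated a distribution, the lower its entropy

Entropies:
  H(A) = 2.3219 bits
  H(B) = 2.0568 bits
  H(C) = 1.0774 bits

Ranking: A > B > C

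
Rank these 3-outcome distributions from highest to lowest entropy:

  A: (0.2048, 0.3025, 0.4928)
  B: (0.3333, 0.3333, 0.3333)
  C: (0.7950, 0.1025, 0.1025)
B > A > C

Key insight: Entropy is maximized by uniform distributions and minimized by concentrated distributions.

- Uniform distributions have maximum entropy log₂(3) = 1.5850 bits
- The more "peaked" or concentrated a distribution, the lower its entropy

Entropies:
  H(A) = 1.4934 bits
  H(B) = 1.5850 bits
  H(C) = 0.9368 bits

Ranking: B > A > C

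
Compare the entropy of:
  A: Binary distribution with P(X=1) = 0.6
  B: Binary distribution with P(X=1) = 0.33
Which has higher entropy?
A

For binary distributions, entropy is maximized at p=0.5 and decreases as p moves toward 0 or 1.

H(A) = H(0.6) = 0.9710 bits
H(B) = H(0.33) = 0.9149 bits

Distribution A (p=0.6) is closer to uniform (p=0.5), so it has higher entropy.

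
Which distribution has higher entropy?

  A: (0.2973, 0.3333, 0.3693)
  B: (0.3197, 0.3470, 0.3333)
B

Both distributions are close to uniform, making this a harder comparison.

H(A) = 1.5793 bits
H(B) = 1.5842 bits

The distribution closer to uniform has higher entropy.
Answer: B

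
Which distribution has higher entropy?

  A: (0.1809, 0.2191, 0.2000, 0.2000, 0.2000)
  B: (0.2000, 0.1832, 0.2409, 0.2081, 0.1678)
A

Both distributions are close to uniform, making this a harder comparison.

H(A) = 2.3193 bits
H(B) = 2.3110 bits

The distribution closer to uniform has higher entropy.
Answer: A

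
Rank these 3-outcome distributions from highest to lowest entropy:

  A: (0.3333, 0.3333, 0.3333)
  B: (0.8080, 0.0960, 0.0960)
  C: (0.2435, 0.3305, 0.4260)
A > C > B

Key insight: Entropy is maximized by uniform distributions and minimized by concentrated distributions.

- Uniform distributions have maximum entropy log₂(3) = 1.5850 bits
- The more "peaked" or concentrated a distribution, the lower its entropy

Entropies:
  H(A) = 1.5850 bits
  H(B) = 0.8976 bits
  H(C) = 1.5486 bits

Ranking: A > C > B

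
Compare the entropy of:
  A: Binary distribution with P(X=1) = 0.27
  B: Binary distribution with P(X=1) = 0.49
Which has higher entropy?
B

For binary distributions, entropy is maximized at p=0.5 and decreases as p moves toward 0 or 1.

H(A) = H(0.27) = 0.8415 bits
H(B) = H(0.49) = 0.9997 bits

Distribution B (p=0.49) is closer to uniform (p=0.5), so it has higher entropy.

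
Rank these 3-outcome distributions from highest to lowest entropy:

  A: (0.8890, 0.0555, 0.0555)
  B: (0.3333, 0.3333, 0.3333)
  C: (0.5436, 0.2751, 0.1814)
B > C > A

Key insight: Entropy is maximized by uniform distributions and minimized by concentrated distributions.

- Uniform distributions have maximum entropy log₂(3) = 1.5850 bits
- The more "peaked" or concentrated a distribution, the lower its entropy

Entropies:
  H(A) = 0.6139 bits
  H(B) = 1.5850 bits
  H(C) = 1.4370 bits

Ranking: B > C > A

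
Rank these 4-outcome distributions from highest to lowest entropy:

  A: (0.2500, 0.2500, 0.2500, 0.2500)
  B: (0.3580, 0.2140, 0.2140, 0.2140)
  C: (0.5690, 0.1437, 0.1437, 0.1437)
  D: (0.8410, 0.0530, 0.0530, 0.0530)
A > B > C > D

Key insight: Entropy is maximized by uniform distributions and minimized by concentrated distributions.

Entropies:
  H(A) = 2.0000 bits
  H(B) = 1.9586 bits
  H(C) = 1.6693 bits
  H(D) = 0.8839 bits

Ranking: A > B > C > D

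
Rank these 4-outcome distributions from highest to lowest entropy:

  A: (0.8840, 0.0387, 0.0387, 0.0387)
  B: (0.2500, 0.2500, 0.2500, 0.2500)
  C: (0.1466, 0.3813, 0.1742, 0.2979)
B > C > A

Key insight: Entropy is maximized by uniform distributions and minimized by concentrated distributions.

- Uniform distributions have maximum entropy log₂(4) = 2.0000 bits
- The more "peaked" or concentrated a distribution, the lower its entropy

Entropies:
  H(A) = 0.7016 bits
  H(B) = 2.0000 bits
  H(C) = 1.8961 bits

Ranking: B > C > A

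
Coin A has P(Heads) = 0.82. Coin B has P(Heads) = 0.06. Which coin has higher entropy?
A

For binary distributions, entropy is maximized at p=0.5 and decreases as p moves toward 0 or 1.

H(A) = H(0.82) = 0.6801 bits
H(B) = H(0.06) = 0.3274 bits

Distribution A (p=0.82) is closer to uniform (p=0.5), so it has higher entropy.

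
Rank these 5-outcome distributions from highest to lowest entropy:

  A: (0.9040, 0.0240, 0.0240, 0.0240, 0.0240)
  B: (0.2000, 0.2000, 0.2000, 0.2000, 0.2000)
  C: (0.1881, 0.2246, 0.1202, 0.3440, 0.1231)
B > C > A

Key insight: Entropy is maximized by uniform distributions and minimized by concentrated distributions.

- Uniform distributions have maximum entropy log₂(5) = 2.3219 bits
- The more "peaked" or concentrated a distribution, the lower its entropy

Entropies:
  H(A) = 0.6482 bits
  H(B) = 2.3219 bits
  H(C) = 2.2063 bits

Ranking: B > C > A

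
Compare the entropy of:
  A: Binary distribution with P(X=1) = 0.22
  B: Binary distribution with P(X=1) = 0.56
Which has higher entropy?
B

For binary distributions, entropy is maximized at p=0.5 and decreases as p moves toward 0 or 1.

H(A) = H(0.22) = 0.7602 bits
H(B) = H(0.56) = 0.9896 bits

Distribution B (p=0.56) is closer to uniform (p=0.5), so it has higher entropy.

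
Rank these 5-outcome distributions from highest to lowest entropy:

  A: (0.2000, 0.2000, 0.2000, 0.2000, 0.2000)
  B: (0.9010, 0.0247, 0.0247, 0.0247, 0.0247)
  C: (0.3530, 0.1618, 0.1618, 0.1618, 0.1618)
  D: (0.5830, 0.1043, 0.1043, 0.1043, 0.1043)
A > C > D > B

Key insight: Entropy is maximized by uniform distributions and minimized by concentrated distributions.

Entropies:
  H(A) = 2.3219 bits
  H(B) = 0.6638 bits
  H(C) = 2.2307 bits
  H(D) = 1.8140 bits

Ranking: A > C > D > B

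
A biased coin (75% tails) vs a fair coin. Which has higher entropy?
Fair coin

The fair coin is uniform (p=0.5), maximizing binary entropy at 1 bit. The biased coin has H(0.75) ≈ 0.811 bits — its outcome is more predictable, so its entropy is lower.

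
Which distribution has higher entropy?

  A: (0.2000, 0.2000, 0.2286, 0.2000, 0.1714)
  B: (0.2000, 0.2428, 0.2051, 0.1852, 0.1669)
A

Both distributions are close to uniform, making this a harder comparison.

H(A) = 2.3160 bits
H(B) = 2.3107 bits

The distribution closer to uniform has higher entropy.
Answer: A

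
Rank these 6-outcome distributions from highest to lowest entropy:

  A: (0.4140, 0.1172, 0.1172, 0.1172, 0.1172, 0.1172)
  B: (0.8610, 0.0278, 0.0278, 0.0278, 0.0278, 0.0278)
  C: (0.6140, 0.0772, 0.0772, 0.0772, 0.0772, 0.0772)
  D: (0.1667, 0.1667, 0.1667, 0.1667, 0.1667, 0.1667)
D > A > C > B

Key insight: Entropy is maximized by uniform distributions and minimized by concentrated distributions.

Entropies:
  H(A) = 2.3392 bits
  H(B) = 0.9044 bits
  H(C) = 1.8584 bits
  H(D) = 2.5850 bits

Ranking: D > A > C > B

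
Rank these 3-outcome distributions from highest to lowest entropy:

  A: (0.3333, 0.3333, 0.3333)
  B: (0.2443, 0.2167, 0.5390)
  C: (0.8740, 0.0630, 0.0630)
A > B > C

Key insight: Entropy is maximized by uniform distributions and minimized by concentrated distributions.

- Uniform distributions have maximum entropy log₂(3) = 1.5850 bits
- The more "peaked" or concentrated a distribution, the lower its entropy

Entropies:
  H(A) = 1.5850 bits
  H(B) = 1.4554 bits
  H(C) = 0.6724 bits

Ranking: A > B > C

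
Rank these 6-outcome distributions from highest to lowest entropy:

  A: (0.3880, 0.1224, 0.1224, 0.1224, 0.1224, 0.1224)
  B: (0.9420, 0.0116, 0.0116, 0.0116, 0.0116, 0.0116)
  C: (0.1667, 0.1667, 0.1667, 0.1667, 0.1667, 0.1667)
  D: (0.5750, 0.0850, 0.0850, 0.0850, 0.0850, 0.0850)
C > A > D > B

Key insight: Entropy is maximized by uniform distributions and minimized by concentrated distributions.

Entropies:
  H(A) = 2.3845 bits
  H(B) = 0.4541 bits
  H(C) = 2.5850 bits
  H(D) = 1.9705 bits

Ranking: C > A > D > B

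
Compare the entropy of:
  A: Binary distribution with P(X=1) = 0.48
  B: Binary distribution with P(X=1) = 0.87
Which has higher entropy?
A

For binary distributions, entropy is maximized at p=0.5 and decreases as p moves toward 0 or 1.

H(A) = H(0.48) = 0.9988 bits
H(B) = H(0.87) = 0.5574 bits

Distribution A (p=0.48) is closer to uniform (p=0.5), so it has higher entropy.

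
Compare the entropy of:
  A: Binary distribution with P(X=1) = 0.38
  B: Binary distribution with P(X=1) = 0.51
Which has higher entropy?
B

For binary distributions, entropy is maximized at p=0.5 and decreases as p moves toward 0 or 1.

H(A) = H(0.38) = 0.9580 bits
H(B) = H(0.51) = 0.9997 bits

Distribution B (p=0.51) is closer to uniform (p=0.5), so it has higher entropy.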